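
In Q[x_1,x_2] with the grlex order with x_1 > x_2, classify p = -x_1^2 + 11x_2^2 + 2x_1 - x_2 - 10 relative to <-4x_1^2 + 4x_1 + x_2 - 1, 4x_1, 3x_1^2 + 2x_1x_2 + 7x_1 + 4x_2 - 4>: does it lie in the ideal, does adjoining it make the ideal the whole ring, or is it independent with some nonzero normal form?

First compute the reduced Gröbner basis of I by Buchberger's algorithm.
f_1 = -4x_1^2 + 4x_1 + x_2 - 1, LT = x_1^2.
f_2 = 4x_1, LT = x_1.
f_3 = 3x_1^2 + 2x_1x_2 + 7x_1 + 4x_2 - 4, LT = x_1^2.

S(f_1,f_2): lcm = x_1^2. S = -x_1 - 1/4x_2 + 1/4.
  leading term x_1: subtract (-1/4)·f_2 from -x_1 - 1/4x_2 + 1/4 → -1/4x_2 + 1/4
  leading term x_2: no divisor's leading term divides it; move -1/4x_2 to the remainder.
  leading term 1: no divisor's leading term divides it; move 1/4 to the remainder.
  remainder -1/4x_2 + 1/4 ≠ 0; add h_4 = -1/4x_2 + 1/4 to the basis.

The other S-polynomials (S(f_1,f_3), S(f_2,f_3), S(f_1,h_4), S(f_2,h_4), S(f_3,h_4)) all reduce to 0 modulo the current basis, so we have a Gröbner basis.
Inter-reduce: drop elements whose leading term is divisible by another's, tail-reduce, and make monic.
Reduced Gröbner basis: {x_1, x_2 - 1}.
Label its elements g_1 = x_1, g_2 = x_2 - 1.

Reduce p = -x_1^2 + 11x_2^2 + 2x_1 - x_2 - 10 modulo G:
  leading term x_1^2: subtract (-x_1)·g_1 from -x_1^2 + 11x_2^2 + 2x_1 - x_2 - 10 → 11x_2^2 + 2x_1 - x_2 - 10
  leading term x_2^2: subtract (11x_2)·g_2 from 11x_2^2 + 2x_1 - x_2 - 10 → 2x_1 + 10x_2 - 10
  leading term x_1: subtract (2)·g_1 from 2x_1 + 10x_2 - 10 → 10x_2 - 10
  leading term x_2: subtract (10)·g_2 from 10x_2 - 10 → 0
  normal form = 0.
Since the normal form is 0, p ∈ I.

-x_1^2 + 11x_2^2 + 2x_1 - x_2 - 10 lies in I (it reduces to 0).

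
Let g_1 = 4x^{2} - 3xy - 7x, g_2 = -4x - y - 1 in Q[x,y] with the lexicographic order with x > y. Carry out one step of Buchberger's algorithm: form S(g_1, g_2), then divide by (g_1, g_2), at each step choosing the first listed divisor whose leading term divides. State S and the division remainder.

lcm(LM(g_1), LM(g_2)) = x^{2}.
S = (lcm/LT(g_1))·g_1 − (lcm/LT(g_2))·g_2 = -xy - 2x.
Reduce S modulo (g_1, g_2) in that order:
  leading term xy: subtract (\tfrac{1}{4}y)·g_2 from -xy - 2x → -2x + \tfrac{1}{4}y^{2} + \tfrac{1}{4}y
  leading term x: subtract (\tfrac{1}{2})·g_2 from -2x + \tfrac{1}{4}y^{2} + \tfrac{1}{4}y → \tfrac{1}{4}y^{2} + \tfrac{3}{4}y + \tfrac{1}{2}
  leading term y^{2}: no divisor's leading term divides it; move \tfrac{1}{4}y^{2} to the remainder.
  leading term y: no divisor's leading term divides it; move \tfrac{3}{4}y to the remainder.
  leading term 1: no divisor's leading term divides it; move \tfrac{1}{2} to the remainder.
The remainder \tfrac{1}{4}y^{2} + \tfrac{3}{4}y + \tfrac{1}{2} is nonzero, so it would be added as the next basis element.

S(g_1, g_2) = -xy - 2x; remainder on division = \tfrac{1}{4}y^{2} + \tfrac{3}{4}y + \tfrac{1}{2}.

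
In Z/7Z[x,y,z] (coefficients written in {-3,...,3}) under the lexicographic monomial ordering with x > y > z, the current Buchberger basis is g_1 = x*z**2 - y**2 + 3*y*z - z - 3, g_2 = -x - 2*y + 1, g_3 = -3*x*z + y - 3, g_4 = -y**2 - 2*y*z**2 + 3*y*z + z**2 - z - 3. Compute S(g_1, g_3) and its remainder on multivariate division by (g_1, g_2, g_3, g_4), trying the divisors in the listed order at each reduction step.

S(g_1, g_3) = -y**2 + y*z - 2*z - 3; remainder on division = 2*y*z**2 - 2*y*z - z**2 - z.

lcm(LM(g_1), LM(g_3)) = x*z**2.
S = (lcm/LT(g_1))·g_1 − (lcm/LT(g_3))·g_3 = -y**2 + y*z - 2*z - 3.
Reduce S modulo (g_1, g_2, g_3, g_4) in that order:
  leading term y**2: subtract (1)·g_4 from -y**2 + y*z - 2*z - 3 → 2*y*z**2 - 2*y*z - z**2 - z
  leading term y*z**2: no divisor's leading term divides it; move 2*y*z**2 to the remainder.
  leading term y*z: no divisor's leading term divides it; move -2*y*z to the remainder.
  leading term z**2: no divisor's leading term divides it; move -z**2 to the remainder.
  leading term z: no divisor's leading term divides it; move -z to the remainder.
The remainder 2*y*z**2 - 2*y*z - z**2 - z is nonzero, so it would be added as the next basis element.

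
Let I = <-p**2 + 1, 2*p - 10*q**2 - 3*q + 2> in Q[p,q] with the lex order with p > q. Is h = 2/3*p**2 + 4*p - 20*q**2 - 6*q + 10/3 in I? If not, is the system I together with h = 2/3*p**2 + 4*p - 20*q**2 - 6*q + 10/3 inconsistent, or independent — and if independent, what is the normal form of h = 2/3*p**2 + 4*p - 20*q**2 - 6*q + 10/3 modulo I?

2/3*p**2 + 4*p - 20*q**2 - 6*q + 10/3 lies in I (it reduces to 0).

First compute the reduced Gröbner basis of I by Buchberger's algorithm.
f_1 = -p**2 + 1, LT = p**2.
f_2 = 2*p - 10*q**2 - 3*q + 2, LT = p.

S(f_1,f_2): lcm = p**2. S = 5*p*q**2 + 3/2*p*q - p - 1.
  leading term p*q**2: subtract (5/2*q**2)·f_2 from 5*p*q**2 + 3/2*p*q - p - 1 → 3/2*p*q - p + 25*q**4 + 15/2*q**3 - 5*q**2 - 1
  leading term p*q: subtract (3/4*q)·f_2 from 3/2*p*q - p + 25*q**4 + 15/2*q**3 - 5*q**2 - 1 → -p + 25*q**4 + 15*q**3 - 11/4*q**2 - 3/2*q - 1
  leading term p: subtract (-1/2)·f_2 from -p + 25*q**4 + 15*q**3 - 11/4*q**2 - 3/2*q - 1 → 25*q**4 + 15*q**3 - 31/4*q**2 - 3*q
  leading term q**4: no divisor's leading term divides it; move 25*q**4 to the remainder.
  leading term q**3: no divisor's leading term divides it; move 15*q**3 to the remainder.
  leading term q**2: no divisor's leading term divides it; move -31/4*q**2 to the remainder.
  leading term q: no divisor's leading term divides it; move -3*q to the remainder.
  remainder 25*q**4 + 15*q**3 - 31/4*q**2 - 3*q ≠ 0; add k_3 = 25*q**4 + 15*q**3 - 31/4*q**2 - 3*q to the basis.

The other S-polynomials (S(f_1,k_3), S(f_2,k_3)) all reduce to 0 modulo the current basis, so we have a Gröbner basis.
Inter-reduce: drop elements whose leading term is divisible by another's, tail-reduce, and make monic.
Reduced Gröbner basis: {p - 5*q**2 - 3/2*q + 1, q**4 + 3/5*q**3 - 31/100*q**2 - 3/25*q}.
Label its elements g_1 = p - 5*q**2 - 3/2*q + 1, g_2 = q**4 + 3/5*q**3 - 31/100*q**2 - 3/25*q.

Reduce h = 2/3*p**2 + 4*p - 20*q**2 - 6*q + 10/3 modulo G:
  leading term p**2: subtract (2/3*p)·g_1 from 2/3*p**2 + 4*p - 20*q**2 - 6*q + 10/3 → 10/3*p*q**2 + p*q + 10/3*p - 20*q**2 - 6*q + 10/3
  leading term p*q**2: subtract (10/3*q**2)·g_1 from 10/3*p*q**2 + p*q + 10/3*p - 20*q**2 - 6*q + 10/3 → p*q + 10/3*p + 50/3*q**4 + 5*q**3 - 70/3*q**2 - 6*q + 10/3
  leading term p*q: subtract (q)·g_1 from p*q + 10/3*p + 50/3*q**4 + 5*q**3 - 70/3*q**2 - 6*q + 10/3 → 10/3*p + 50/3*q**4 + 10*q**3 - 131/6*q**2 - 7*q + 10/3
  leading term p: subtract (10/3)·g_1 from 10/3*p + 50/3*q**4 + 10*q**3 - 131/6*q**2 - 7*q + 10/3 → 50/3*q**4 + 10*q**3 - 31/6*q**2 - 2*q
  leading term q**4: subtract (50/3)·g_2 from 50/3*q**4 + 10*q**3 - 31/6*q**2 - 2*q → 0
  normal form = 0.
Since the normal form is 0, h ∈ I.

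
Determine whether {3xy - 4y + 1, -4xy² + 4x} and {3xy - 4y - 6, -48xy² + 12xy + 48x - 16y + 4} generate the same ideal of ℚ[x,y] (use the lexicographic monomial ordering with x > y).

No, the ideals differ.

Two ideals are equal iff their reduced Gröbner bases coincide (the reduced basis is unique for a fixed ordering).
Buchberger on the first generating set:
f_1 = 3xy - 4y + 1, LT = xy.
f_2 = -4xy² + 4x, LT = xy².

S(f_1,f_2): lcm = xy². S = x - 4/3y² + ⅓y.
  leading term x: no divisor's leading term divides it; move x to the remainder.
  leading term y²: no divisor's leading term divides it; move -4/3y² to the remainder.
  leading term y: no divisor's leading term divides it; move ⅓y to the remainder.
  remainder x - 4/3y² + ⅓y ≠ 0; add g_3 = x - 4/3y² + ⅓y to the basis.

S(f_1,g_3): lcm = xy. S = 4/3y³ - ⅓y² - 4/3y + ⅓.
  leading term y³: no divisor's leading term divides it; move 4/3y³ to the remainder.
  leading term y²: no divisor's leading term divides it; move -⅓y² to the remainder.
  leading term y: no divisor's leading term divides it; move -4/3y to the remainder.
  leading term 1: no divisor's leading term divides it; move ⅓ to the remainder.
  remainder 4/3y³ - ⅓y² - 4/3y + ⅓ ≠ 0; add g_4 = 4/3y³ - ⅓y² - 4/3y + ⅓ to the basis.

S(f_2,g_3): lcm = xy². S = -x + 4/3y⁴ - ⅓y³.
  leading term x: subtract (-1)·g_3 from -x + 4/3y⁴ - ⅓y³ → 4/3y⁴ - ⅓y³ - 4/3y² + ⅓y
  leading term y⁴: subtract (y)·g_4 from 4/3y⁴ - ⅓y³ - 4/3y² + ⅓y → 0
  remainder 0.

S(f_1,g_4): lcm = xy³. S = ¼xy² + xy - ¼x - 4/3y³ + ⅓y².
  leading term xy²: subtract (1/12y)·f_1 from ¼xy² + xy - ¼x - 4/3y³ + ⅓y² → xy - ¼x - 4/3y³ + ⅔y² - 1/12y
  leading term xy: subtract (⅓)·f_1 from xy - ¼x - 4/3y³ + ⅔y² - 1/12y → -¼x - 4/3y³ + ⅔y² + 5/4y - ⅓
  leading term x: subtract (-¼)·g_3 from -¼x - 4/3y³ + ⅔y² + 5/4y - ⅓ → -4/3y³ + ⅓y² + 4/3y - ⅓
  leading term y³: subtract (-1)·g_4 from -4/3y³ + ⅓y² + 4/3y - ⅓ → 0
  remainder 0.

S(f_2,g_4): lcm = xy³. S = ¼xy² - ¼x.
  leading term xy²: subtract (1/12y)·f_1 from ¼xy² - ¼x → -¼x + ⅓y² - 1/12y
  leading term x: subtract (-¼)·g_3 from -¼x + ⅓y² - 1/12y → 0
  remainder 0.

S(g_3,g_4): leading monomials are coprime, so the S-polynomial reduces to 0 (Buchberger's first criterion).
Every S-polynomial of the final basis reduces to 0, so we have a Gröbner basis.
Inter-reduce: drop elements whose leading term is divisible by another's, tail-reduce, and make monic.
Reduced Gröbner basis: {x - 4/3y² + ⅓y, y³ - ¼y² - y + ¼}.

Buchberger on the second generating set:
h_1 = 3xy - 4y - 6, LT = xy.
h_2 = -48xy² + 12xy + 48x - 16y + 4, LT = xy².

S(h_1,h_2): lcm = xy². S = ¼xy + x - 4/3y² - 7/3y + 1/12.
  leading term xy: subtract (1/12)·h_1 from ¼xy + x - 4/3y² - 7/3y + 1/12 → x - 4/3y² - 2y + 7/12
  leading term x: no divisor's leading term divides it; move x to the remainder.
  leading term y²: no divisor's leading term divides it; move -4/3y² to the remainder.
  leading term y: no divisor's leading term divides it; move -2y to the remainder.
  leading term 1: no divisor's leading term divides it; move 7/12 to the remainder.
  remainder x - 4/3y² - 2y + 7/12 ≠ 0; add k_3 = x - 4/3y² - 2y + 7/12 to the basis.

S(h_1,k_3): lcm = xy. S = 4/3y³ + 2y² - 23/12y - 2.
  leading term y³: no divisor's leading term divides it; move 4/3y³ to the remainder.
  leading term y²: no divisor's leading term divides it; move 2y² to the remainder.
  leading term y: no divisor's leading term divides it; move -23/12y to the remainder.
  leading term 1: no divisor's leading term divides it; move -2 to the remainder.
  remainder 4/3y³ + 2y² - 23/12y - 2 ≠ 0; add k_4 = 4/3y³ + 2y² - 23/12y - 2 to the basis.

S(h_2,k_3): lcm = xy². S = -¼xy - x + 4/3y⁴ + 2y³ - 7/12y² + ⅓y - 1/12.
  leading term xy: subtract (-1/12)·h_1 from -¼xy - x + 4/3y⁴ + 2y³ - 7/12y² + ⅓y - 1/12 → -x + 4/3y⁴ + 2y³ - 7/12y² - 7/12
  leading term x: subtract (-1)·k_3 from -x + 4/3y⁴ + 2y³ - 7/12y² - 7/12 → 4/3y⁴ + 2y³ - 23/12y² - 2y
  leading term y⁴: subtract (y)·k_4 from 4/3y⁴ + 2y³ - 23/12y² - 2y → 0
  remainder 0.

S(h_1,k_4): lcm = xy³. S = -3/2xy² + 23/16xy + 3/2x - 4/3y³ - 2y².
  leading term xy²: subtract (-½y)·h_1 from -3/2xy² + 23/16xy + 3/2x - 4/3y³ - 2y² → 23/16xy + 3/2x - 4/3y³ - 4y² - 3y
  leading term xy: subtract (23/48)·h_1 from 23/16xy + 3/2x - 4/3y³ - 4y² - 3y → 3/2x - 4/3y³ - 4y² - 13/12y + 23/8
  leading term x: subtract (3/2)·k_3 from 3/2x - 4/3y³ - 4y² - 13/12y + 23/8 → -4/3y³ - 2y² + 23/12y + 2
  leading term y³: subtract (-1)·k_4 from -4/3y³ - 2y² + 23/12y + 2 → 0
  remainder 0.

S(h_2,k_4): lcm = xy³. S = -7/4xy² + 7/16xy + 3/2x + ⅓y² - 1/12y.
  leading term xy²: subtract (-7/12y)·h_1 from -7/4xy² + 7/16xy + 3/2x + ⅓y² - 1/12y → 7/16xy + 3/2x - 2y² - 43/12y
  leading term xy: subtract (7/48)·h_1 from 7/16xy + 3/2x - 2y² - 43/12y → 3/2x - 2y² - 3y + ⅞
  leading term x: subtract (3/2)·k_3 from 3/2x - 2y² - 3y + ⅞ → 0
  remainder 0.

S(k_3,k_4): leading monomials are coprime, so the S-polynomial reduces to 0 (Buchberger's first criterion).
Every S-polynomial of the final basis reduces to 0, so we have a Gröbner basis.
Inter-reduce: drop elements whose leading term is divisible by another's, tail-reduce, and make monic.
Reduced Gröbner basis: {x - 4/3y² - 2y + 7/12, y³ + 3/2y² - 23/16y - 3/2}.

These differ, so the ideals are not equal.
The same test decides containment: I ⊆ J iff every generator of I reduces to 0 modulo a Gröbner basis of J.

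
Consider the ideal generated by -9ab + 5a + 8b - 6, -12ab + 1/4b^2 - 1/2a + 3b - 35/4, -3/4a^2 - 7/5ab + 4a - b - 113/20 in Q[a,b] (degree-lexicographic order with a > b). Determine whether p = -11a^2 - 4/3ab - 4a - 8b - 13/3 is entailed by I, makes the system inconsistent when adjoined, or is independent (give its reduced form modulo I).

Adjoining -11a^2 - 4/3ab - 4a - 8b - 13/3 makes the ideal the whole ring: the system is inconsistent.

First compute the reduced Gröbner basis of I by Buchberger's algorithm.
f_1 = -9ab + 5a + 8b - 6, LT = ab.
f_2 = -12ab + 1/4b^2 - 1/2a + 3b - 35/4, LT = ab.
f_3 = -3/4a^2 - 7/5ab + 4a - b - 113/20, LT = a^2.

S(f_1,f_2): lcm = ab. S = 1/48b^2 - 43/72a - 23/36b - 1/16.
  leading term b^2: no divisor's leading term divides it; move 1/48b^2 to the remainder.
  leading term a: no divisor's leading term divides it; move -43/72a to the remainder.
  leading term b: no divisor's leading term divides it; move -23/36b to the remainder.
  leading term 1: no divisor's leading term divides it; move -1/16 to the remainder.
  remainder 1/48b^2 - 43/72a - 23/36b - 1/16 ≠ 0; add h_4 = 1/48b^2 - 43/72a - 23/36b - 1/16 to the basis.

S(f_1,f_3): lcm = a^2b. S = -28/15ab^2 - 5/9a^2 + 40/9ab - 4/3b^2 + 2/3a - 113/15b.
  leading term ab^2: subtract (28/135b)·f_1 from -28/15ab^2 - 5/9a^2 + 40/9ab - 4/3b^2 + 2/3a - 113/15b → -5/9a^2 + 92/27ab - 404/135b^2 + 2/3a - 283/45b
  leading term a^2: subtract (20/27)·f_3 from -5/9a^2 + 92/27ab - 404/135b^2 + 2/3a - 283/45b → 40/9ab - 404/135b^2 - 62/27a - 749/135b + 113/27
  leading term ab: subtract (-40/81)·f_1 from 40/9ab - 404/135b^2 - 62/27a - 749/135b + 113/27 → -404/135b^2 + 14/81a - 647/405b + 11/9
  leading term b^2: subtract (-6464/45)·h_4 from -404/135b^2 + 14/81a - 647/405b + 11/9 → -11558/135a - 2521/27b - 349/45
  leading term a: no divisor's leading term divides it; move -11558/135a to the remainder.
  leading term b: no divisor's leading term divides it; move -2521/27b to the remainder.
  leading term 1: no divisor's leading term divides it; move -349/45 to the remainder.
  remainder -11558/135a - 2521/27b - 349/45 ≠ 0; add h_5 = -11558/135a - 2521/27b - 349/45 to the basis.

S(f_2,f_3): lcm = a^2b. S = -151/80ab^2 + 1/24a^2 + 61/12ab - 4/3b^2 + 35/48a - 113/15b.
  leading term ab^2: subtract (151/720b)·f_1 from -151/80ab^2 + 1/24a^2 + 61/12ab - 4/3b^2 + 35/48a - 113/15b → 1/24a^2 + 581/144ab - 271/90b^2 + 35/48a - 251/40b
  leading term a^2: subtract (-1/18)·f_3 from 1/24a^2 + 581/144ab - 271/90b^2 + 35/48a - 251/40b → 2849/720ab - 271/90b^2 + 137/144a - 2279/360b - 113/360
  leading term ab: subtract (-2849/6480)·f_1 from 2849/720ab - 271/90b^2 + 137/144a - 2279/360b - 113/360 → -271/90b^2 + 2041/648a - 1823/648b - 797/270
  leading term b^2: subtract (-2168/15)·h_4 from -271/90b^2 + 2041/648a - 1823/648b - 797/270 → -269467/3240a - 308299/3240b - 1618/135
  leading term a: subtract (269467/277392)·h_5 from -269467/3240a - 308299/3240b - 1618/135 → -6173641/1386960b - 6173641/1386960
  leading term b: no divisor's leading term divides it; move -6173641/1386960b to the remainder.
  leading term 1: no divisor's leading term divides it; move -6173641/1386960 to the remainder.
  remainder -6173641/1386960b - 6173641/1386960 ≠ 0; add h_6 = -6173641/1386960b - 6173641/1386960 to the basis.

The other S-polynomials (S(f_1,h_4), S(f_2,h_4), S(f_3,h_4), S(f_1,h_5), S(f_2,h_5), S(f_3,h_5), S(h_4,h_5), S(f_1,h_6), S(f_2,h_6), S(f_3,h_6), S(h_4,h_6), S(h_5,h_6)) all reduce to 0 modulo the current basis, so we have a Gröbner basis.
Inter-reduce: drop elements whose leading term is divisible by another's, tail-reduce, and make monic.
Reduced Gröbner basis: {a - 1, b + 1}.
Label its elements g_1 = a - 1, g_2 = b + 1.

Reduce p = -11a^2 - 4/3ab - 4a - 8b - 13/3 modulo G:
  leading term a^2: subtract (-11a)·g_1 from -11a^2 - 4/3ab - 4a - 8b - 13/3 → -4/3ab - 15a - 8b - 13/3
  leading term ab: subtract (-4/3b)·g_1 from -4/3ab - 15a - 8b - 13/3 → -15a - 28/3b - 13/3
  leading term a: subtract (-15)·g_1 from -15a - 28/3b - 13/3 → -28/3b - 58/3
  leading term b: subtract (-28/3)·g_2 from -28/3b - 58/3 → -10
  leading term 1: no divisor's leading term divides it; move -10 to the remainder.
  normal form = -10.
The normal form is nonzero, so p ∉ I. Since p minus its normal form lies in I, I + (p) = I + (r) where r = -10; decide whether this ideal is the whole ring.
Here r = -10 is a nonzero constant, hence a unit: 1 ∈ I + (p), the Gröbner basis of I + (p) is {1}, and the enlarged system has no common solution — adjoining p is inconsistent.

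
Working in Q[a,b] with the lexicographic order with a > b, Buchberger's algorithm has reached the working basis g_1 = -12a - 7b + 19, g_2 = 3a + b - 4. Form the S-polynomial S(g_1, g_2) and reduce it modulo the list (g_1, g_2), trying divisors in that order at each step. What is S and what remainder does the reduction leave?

lcm(LM(g_1), LM(g_2)) = a.
S = (lcm/LT(g_1))·g_1 − (lcm/LT(g_2))·g_2 = 1/4b - 1/4.
Reduce S modulo (g_1, g_2) in that order:
  leading term b: no divisor's leading term divides it; move 1/4b to the remainder.
  leading term 1: no divisor's leading term divides it; move -1/4 to the remainder.
The remainder 1/4b - 1/4 is nonzero, so it would be added as the next basis element.
This is the inner loop of Buchberger's algorithm — each nonzero remainder becomes a new basis element.

S(g_1, g_2) = 1/4b - 1/4; remainder on division = 1/4b - 1/4.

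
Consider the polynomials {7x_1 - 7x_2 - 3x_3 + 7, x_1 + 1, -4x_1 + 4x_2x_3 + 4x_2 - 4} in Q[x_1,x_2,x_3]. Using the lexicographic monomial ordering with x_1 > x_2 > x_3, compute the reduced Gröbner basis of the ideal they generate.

G = {x_1 + 1, x_2 + 3/7x_3, x_3^2 + x_3}

f_1 = 7x_1 - 7x_2 - 3x_3 + 7, LT = x_1.
f_2 = x_1 + 1, LT = x_1.
f_3 = -4x_1 + 4x_2x_3 + 4x_2 - 4, LT = x_1.

S(f_1,f_2): lcm = x_1. S = -x_2 - 3/7x_3.
  reduce S modulo (f_1, f_2, f_3):
  remainder -x_2 - 3/7x_3 ≠ 0; add g_4 = -x_2 - 3/7x_3 to the basis.

S(f_1,f_3): lcm = x_1. S = x_2x_3 - 3/7x_3.
  reduce S modulo (f_1, f_2, f_3, g_4):
  remainder -3/7x_3^2 - 3/7x_3 ≠ 0; add g_5 = -3/7x_3^2 - 3/7x_3 to the basis.

The other S-polynomials (S(f_2,f_3), S(f_1,g_4), S(f_2,g_4), S(f_3,g_4), S(f_1,g_5), S(f_2,g_5), S(f_3,g_5), S(g_4,g_5)) all reduce to 0 modulo the current basis, so we have a Gröbner basis.
Inter-reduce: drop elements whose leading term is divisible by another's, tail-reduce, and make monic.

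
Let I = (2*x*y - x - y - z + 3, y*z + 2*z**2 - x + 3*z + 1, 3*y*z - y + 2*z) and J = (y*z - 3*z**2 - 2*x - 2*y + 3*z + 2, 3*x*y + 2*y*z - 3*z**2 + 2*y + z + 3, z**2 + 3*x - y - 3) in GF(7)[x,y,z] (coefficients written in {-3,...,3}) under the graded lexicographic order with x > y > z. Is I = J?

Since reduced Gröbner bases are canonical representatives of ideals under a given ordering, it suffices to compute and compare them.
Buchberger on the first generating set:
f_1 = 2*x*y - x - y - z + 3, LT = x*y.
f_2 = y*z + 2*z**2 - x + 3*z + 1, LT = y*z.
f_3 = 3*y*z - y + 2*z, LT = y*z.

S(f_1,f_2): lcm = x*y*z. S = -2*x*z**2 + x**2 + 3*y*z + 3*z**2 - x - 2*z.
  reduce S modulo (f_1, f_2, f_3):
  remainder -2*x*z**2 + x**2 - 3*z**2 + 2*x + 3*z - 3 ≠ 0; add g_4 = -2*x*z**2 + x**2 - 3*z**2 + 2*x + 3*z - 3 to the basis.

S(f_1,f_3): lcm = x*y*z. S = -2*x*y + 3*y*z + 3*z**2 - 2*z.
  reduce S modulo (f_1, f_2, f_3, g_4):
  remainder -3*z**2 + 2*x - y + 2*z ≠ 0; add g_5 = -3*z**2 + 2*x - y + 2*z to the basis.

S(f_2,f_3): lcm = y*z. S = 2*z**2 - x - 2*y + 1.
  reduce S modulo (f_1, f_2, f_3, g_4, g_5):
  remainder -2*x + 2*y - z + 1 ≠ 0; add g_6 = -2*x + 2*y - z + 1 to the basis.

S(f_2,g_5): lcm = y*z**2. S = 2*z**3 + 3*x*y - x*z + 2*y**2 + 3*y*z + 3*z**2 + z.
  reduce S modulo (f_1, f_2, f_3, g_4, g_5, g_6):
  remainder 2*y**2 + y - z - 1 ≠ 0; add g_7 = 2*y**2 + y - z - 1 to the basis.

The other S-polynomials (S(f_1,g_4), S(f_2,g_4), S(f_3,g_4), S(f_1,g_5), S(f_3,g_5), S(g_4,g_5), S(f_1,g_6), S(f_2,g_6), S(f_3,g_6), S(g_4,g_6), S(g_5,g_6), S(f_1,g_7), S(f_2,g_7), S(f_3,g_7), S(g_4,g_7), S(g_5,g_7), S(g_6,g_7)) all reduce to 0 modulo the current basis, so we have a Gröbner basis.
Inter-reduce: drop elements whose leading term is divisible by another's, tail-reduce, and make monic.
Reduced Gröbner basis: {y**2 - 3*y + 3*z + 3, y*z + 2*y + 3*z, z**2 + 2*y + 2*z + 2, x - y - 3*z + 3}.

Buchberger on the second generating set:
h_1 = y*z - 3*z**2 - 2*x - 2*y + 3*z + 2, LT = y*z.
h_2 = 3*x*y + 2*y*z - 3*z**2 + 2*y + z + 3, LT = x*y.
h_3 = z**2 + 3*x - y - 3, LT = z**2.

S(h_1,h_2): lcm = x*y*z. S = -3*x*z**2 - 3*y*z**2 + z**3 - 2*x**2 - 2*x*y + 3*x*z - 3*y*z + 2*z**2 + 2*x - z.
  reduce S modulo (h_1, h_2, h_3):
  remainder 3*x - 3*y - 2*z + 2 ≠ 0; add k_4 = 3*x - 3*y - 2*z + 2 to the basis.

S(h_1,h_3): lcm = y*z**2. S = -3*z**3 - 3*x*y - 2*x*z + y**2 - 2*y*z + 3*z**2 + 3*y + 2*z.
  reduce S modulo (h_1, h_2, h_3, k_4):
  remainder y**2 - 3*y + 3*z + 3 ≠ 0; add k_5 = y**2 - 3*y + 3*z + 3 to the basis.

The other S-polynomials (S(h_2,h_3), S(h_1,k_4), S(h_2,k_4), S(h_3,k_4), S(h_1,k_5), S(h_2,k_5), S(h_3,k_5), S(k_4,k_5)) all reduce to 0 modulo the current basis, so we have a Gröbner basis.
Inter-reduce: drop elements whose leading term is divisible by another's, tail-reduce, and make monic.
Reduced Gröbner basis: {y**2 - 3*y + 3*z + 3, y*z + 2*y + 3*z, z**2 + 2*y + 2*z + 2, x - y - 3*z + 3}.

Same reduced basis, so the two generating sets span the same ideal.

Yes, the ideals are equal.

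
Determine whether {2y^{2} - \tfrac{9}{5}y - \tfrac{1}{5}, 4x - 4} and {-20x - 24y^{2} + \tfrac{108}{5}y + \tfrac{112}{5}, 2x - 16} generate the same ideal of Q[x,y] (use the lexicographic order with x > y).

No, the ideals differ.

For a fixed monomial order, each ideal has a unique reduced Gröbner basis; comparing bases decides equality.
Buchberger on the first generating set:
f_1 = 2y^{2} - \tfrac{9}{5}y - \tfrac{1}{5}, LT = y^{2}.
f_2 = 4x - 4, LT = x.

The S-polynomials (S(f_1,f_2)) all reduce to 0 modulo the current basis, so we have a Gröbner basis.
Inter-reduce: drop elements whose leading term is divisible by another's, tail-reduce, and make monic.
Reduced Gröbner basis: {x - 1, y^{2} - \tfrac{9}{10}y - \tfrac{1}{10}}.

Buchberger on the second generating set:
h_1 = -20x - 24y^{2} + \tfrac{108}{5}y + \tfrac{112}{5}, LT = x.
h_2 = 2x - 16, LT = x.

S(h_1,h_2): lcm = x. S = \tfrac{6}{5}y^{2} - \tfrac{27}{25}y + \tfrac{172}{25}.
  leading term y^{2}: no divisor's leading term divides it; move \tfrac{6}{5}y^{2} to the remainder.
  leading term y: no divisor's leading term divides it; move -\tfrac{27}{25}y to the remainder.
  leading term 1: no divisor's leading term divides it; move \tfrac{172}{25} to the remainder.
  remainder \tfrac{6}{5}y^{2} - \tfrac{27}{25}y + \tfrac{172}{25} ≠ 0; add k_3 = \tfrac{6}{5}y^{2} - \tfrac{27}{25}y + \tfrac{172}{25} to the basis.

The other S-polynomials (S(h_1,k_3), S(h_2,k_3)) all reduce to 0 modulo the current basis, so we have a Gröbner basis.
Inter-reduce: drop elements whose leading term is divisible by another's, tail-reduce, and make monic.
Reduced Gröbner basis: {x - 8, y^{2} - \tfrac{9}{10}y + \tfrac{86}{15}}.

The bases are distinct; the ideals are different.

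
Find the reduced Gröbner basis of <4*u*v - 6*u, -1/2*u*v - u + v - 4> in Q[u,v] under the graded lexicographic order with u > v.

G = {v**2 - 11/2*v + 6, u - 4/7*v + 16/7}

f_1 = 4*u*v - 6*u, LT = u*v.
f_2 = -1/2*u*v - u + v - 4, LT = u*v.

S(f_1,f_2): lcm = u*v. S = -7/2*u + 2*v - 8.
  reduce S modulo (f_1, f_2):
  remainder -7/2*u + 2*v - 8 ≠ 0; add g_3 = -7/2*u + 2*v - 8 to the basis.

S(f_1,g_3): lcm = u*v. S = 4/7*v**2 - 3/2*u - 16/7*v.
  reduce S modulo (f_1, f_2, g_3):
  remainder 4/7*v**2 - 22/7*v + 24/7 ≠ 0; add g_4 = 4/7*v**2 - 22/7*v + 24/7 to the basis.

The other S-polynomials (S(f_2,g_3), S(f_1,g_4), S(f_2,g_4), S(g_3,g_4)) all reduce to 0 modulo the current basis, so we have a Gröbner basis.
Inter-reduce: drop elements whose leading term is divisible by another's, tail-reduce, and make monic.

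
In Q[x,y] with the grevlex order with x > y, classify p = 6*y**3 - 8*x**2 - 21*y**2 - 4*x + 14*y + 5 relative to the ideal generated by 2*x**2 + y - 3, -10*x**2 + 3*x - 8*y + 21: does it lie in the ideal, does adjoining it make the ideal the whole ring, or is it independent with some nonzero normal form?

First compute the reduced Gröbner basis of I by Buchberger's algorithm.
f_1 = 2*x**2 + y - 3, LT = x**2.
f_2 = -10*x**2 + 3*x - 8*y + 21, LT = x**2.

S(f_1,f_2): lcm = x**2. S = 3/10*x - 3/10*y + 3/5.
  reduce S modulo (f_1, f_2):
  remainder 3/10*x - 3/10*y + 3/5 ≠ 0; add h_3 = 3/10*x - 3/10*y + 3/5 to the basis.

S(f_1,h_3): lcm = x**2. S = x*y - 2*x + 1/2*y - 3/2.
  reduce S modulo (f_1, f_2, h_3):
  remainder y**2 - 7/2*y + 5/2 ≠ 0; add h_4 = y**2 - 7/2*y + 5/2 to the basis.

The other S-polynomials (S(f_2,h_3), S(f_1,h_4), S(f_2,h_4), S(h_3,h_4)) all reduce to 0 modulo the current basis, so we have a Gröbner basis.
Inter-reduce: drop elements whose leading term is divisible by another's, tail-reduce, and make monic.
Reduced Gröbner basis: {y**2 - 7/2*y + 5/2, x - y + 2}.
Label its elements g_1 = y**2 - 7/2*y + 5/2, g_2 = x - y + 2.

Reduce p = 6*y**3 - 8*x**2 - 21*y**2 - 4*x + 14*y + 5 modulo G:
  leading term y**3: subtract (6*y)·g_1 from 6*y**3 - 8*x**2 - 21*y**2 - 4*x + 14*y + 5 → -8*x**2 - 4*x - y + 5
  leading term x**2: subtract (-8*x)·g_2 from -8*x**2 - 4*x - y + 5 → -8*x*y + 12*x - y + 5
  leading term x*y: subtract (-8*y)·g_2 from -8*x*y + 12*x - y + 5 → -8*y**2 + 12*x + 15*y + 5
  leading term y**2: subtract (-8)·g_1 from -8*y**2 + 12*x + 15*y + 5 → 12*x - 13*y + 25
  leading term x: subtract (12)·g_2 from 12*x - 13*y + 25 → -y + 1
  leading term y: no divisor's leading term divides it; move -y to the remainder.
  leading term 1: no divisor's leading term divides it; move 1 to the remainder.
  normal form = -y + 1.
The normal form is nonzero, so p ∉ I. Since p minus its normal form lies in I, I + (p) = I + (r) where r = -y + 1; decide whether this ideal is the whole ring.
Run Buchberger on G together with r (pairs among the g_i already reduce to 0 since G is a Gröbner basis):
g_1 = y**2 - 7/2*y + 5/2, LT = y**2.
g_2 = x - y + 2, LT = x.
r = -y + 1, LT = y.

The S-polynomials (S(g_1,g_2), S(g_1,r), S(g_2,r)) all reduce to 0 modulo the current basis, so we have a Gröbner basis.
Inter-reduce: drop elements whose leading term is divisible by another's, tail-reduce, and make monic.
Reduced Gröbner basis: {x + 1, y - 1}.
The reduced Gröbner basis of I + (p) is {x + 1, y - 1} ≠ {1}, a proper ideal, so the enlarged system stays consistent: p is independent of I, with normal form -y + 1.

Ideal membership is decidable via reduction modulo a Gröbner basis.

6*y**3 - 8*x**2 - 21*y**2 - 4*x + 14*y + 5 is independent of I; its normal form modulo I is -y + 1.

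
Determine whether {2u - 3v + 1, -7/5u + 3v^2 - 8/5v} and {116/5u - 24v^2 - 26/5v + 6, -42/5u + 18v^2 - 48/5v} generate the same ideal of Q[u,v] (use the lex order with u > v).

Yes, the ideals are equal.

Two ideals are equal iff their reduced Gröbner bases coincide (the reduced basis is unique for a fixed ordering).
Buchberger on the first generating set:
f_1 = 2u - 3v + 1, LT = u.
f_2 = -7/5u + 3v^2 - 8/5v, LT = u.

S(f_1,f_2): lcm = u. S = 15/7v^2 - 37/14v + 1/2.
  leading term v^2: no divisor's leading term divides it; move 15/7v^2 to the remainder.
  leading term v: no divisor's leading term divides it; move -37/14v to the remainder.
  leading term 1: no divisor's leading term divides it; move 1/2 to the remainder.
  remainder 15/7v^2 - 37/14v + 1/2 ≠ 0; add g_3 = 15/7v^2 - 37/14v + 1/2 to the basis.

The other S-polynomials (S(f_1,g_3), S(f_2,g_3)) all reduce to 0 modulo the current basis, so we have a Gröbner basis.
Inter-reduce: drop elements whose leading term is divisible by another's, tail-reduce, and make monic.
Reduced Gröbner basis: {u - 3/2v + 1/2, v^2 - 37/30v + 7/30}.

Buchberger on the second generating set:
h_1 = 116/5u - 24v^2 - 26/5v + 6, LT = u.
h_2 = -42/5u + 18v^2 - 48/5v, LT = u.

S(h_1,h_2): lcm = u. S = 225/203v^2 - 555/406v + 15/58.
  leading term v^2: no divisor's leading term divides it; move 225/203v^2 to the remainder.
  leading term v: no divisor's leading term divides it; move -555/406v to the remainder.
  leading term 1: no divisor's leading term divides it; move 15/58 to the remainder.
  remainder 225/203v^2 - 555/406v + 15/58 ≠ 0; add k_3 = 225/203v^2 - 555/406v + 15/58 to the basis.

The other S-polynomials (S(h_1,k_3), S(h_2,k_3)) all reduce to 0 modulo the current basis, so we have a Gröbner basis.
Inter-reduce: drop elements whose leading term is divisible by another's, tail-reduce, and make monic.
Reduced Gröbner basis: {u - 3/2v + 1/2, v^2 - 37/30v + 7/30}.

Same reduced basis, so the two generating sets span the same ideal.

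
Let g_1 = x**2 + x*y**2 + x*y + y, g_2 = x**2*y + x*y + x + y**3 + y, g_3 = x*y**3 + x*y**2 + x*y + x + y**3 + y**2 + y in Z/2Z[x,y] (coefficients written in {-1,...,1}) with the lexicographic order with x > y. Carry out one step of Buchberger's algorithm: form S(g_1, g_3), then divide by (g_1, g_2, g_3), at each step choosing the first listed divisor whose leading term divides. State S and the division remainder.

lcm(LM(g_1), LM(g_3)) = x**2*y**3.
S = (lcm/LT(g_1))·g_1 − (lcm/LT(g_3))·g_3 = x**2*y**2 + x**2*y + x**2 + x*y**5 + x*y**4 + x*y**3 + x*y**2 + x*y + y**4.
Reduce S modulo (g_1, g_2, g_3) in that order:
  leading term x**2*y**2: subtract (y**2)·g_1 from x**2*y**2 + x**2*y + x**2 + x*y**5 + x*y**4 + x*y**3 + x*y**2 + x*y + y**4 → x**2*y + x**2 + x*y**5 + x*y**2 + x*y + y**4 + y**3
  leading term x**2*y: subtract (y)·g_1 from x**2*y + x**2 + x*y**5 + x*y**2 + x*y + y**4 + y**3 → x**2 + x*y**5 + x*y**3 + x*y + y**4 + y**3 + y**2
  leading term x**2: subtract (1)·g_1 from x**2 + x*y**5 + x*y**3 + x*y + y**4 + y**3 + y**2 → x*y**5 + x*y**3 + x*y**2 + y**4 + y**3 + y**2 + y
  leading term x*y**5: subtract (y**2)·g_3 from x*y**5 + x*y**3 + x*y**2 + y**4 + y**3 + y**2 + y → x*y**4 + y**5 + y**2 + y
  leading term x*y**4: subtract (y)·g_3 from x*y**4 + y**5 + y**2 + y → x*y**3 + x*y**2 + x*y + y**5 + y**4 + y**3 + y
  leading term x*y**3: subtract (1)·g_3 from x*y**3 + x*y**2 + x*y + y**5 + y**4 + y**3 + y → x + y**5 + y**4 + y**2
  leading term x: no divisor's leading term divides it; move x to the remainder.
  leading term y**5: no divisor's leading term divides it; move y**5 to the remainder.
  leading term y**4: no divisor's leading term divides it; move y**4 to the remainder.
  leading term y**2: no divisor's leading term divides it; move y**2 to the remainder.
The remainder x + y**5 + y**4 + y**2 is nonzero, so it would be added as the next basis element.
An S-polynomial is built so that the two leading terms cancel; whether anything survives reduction is exactly the Gröbner-basis criterion.

S(g_1, g_3) = x**2*y**2 + x**2*y + x**2 + x*y**5 + x*y**4 + x*y**3 + x*y**2 + x*y + y**4; remainder on division = x + y**5 + y**4 + y**2.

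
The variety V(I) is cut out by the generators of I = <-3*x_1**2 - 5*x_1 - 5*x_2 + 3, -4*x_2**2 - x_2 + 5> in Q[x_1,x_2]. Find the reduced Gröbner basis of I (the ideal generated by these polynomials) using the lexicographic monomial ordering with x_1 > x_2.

G = {x_1**2 + 5/3*x_1 + 5/3*x_2 - 1, x_2**2 + 1/4*x_2 - 5/4}

f_1 = -3*x_1**2 - 5*x_1 - 5*x_2 + 3, LT = x_1**2.
f_2 = -4*x_2**2 - x_2 + 5, LT = x_2**2.

The S-polynomials (S(f_1,f_2)) all reduce to 0 modulo the current basis, so we have a Gröbner basis.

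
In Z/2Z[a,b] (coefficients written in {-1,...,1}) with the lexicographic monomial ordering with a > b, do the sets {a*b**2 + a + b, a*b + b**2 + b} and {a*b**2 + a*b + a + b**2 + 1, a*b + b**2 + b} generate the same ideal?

Two ideals are equal iff their reduced Gröbner bases coincide (the reduced basis is unique for a fixed ordering).
Buchberger on the first generating set:
f_1 = a*b**2 + a + b, LT = a*b**2.
f_2 = a*b + b**2 + b, LT = a*b.

S(f_1,f_2): lcm = a*b**2. S = a + b**3 + b**2 + b.
  reduce S modulo (f_1, f_2):
  remainder a + b**3 + b**2 + b ≠ 0; add g_3 = a + b**3 + b**2 + b to the basis.

S(f_1,g_3): lcm = a*b**2. S = a + b**5 + b**4 + b**3 + b.
  reduce S modulo (f_1, f_2, g_3):
  remainder b**5 + b**4 + b**2 ≠ 0; add g_4 = b**5 + b**4 + b**2 to the basis.

S(f_2,g_3): lcm = a*b. S = b**4 + b**3 + b.
  reduce S modulo (f_1, f_2, g_3, g_4):
  remainder b**4 + b**3 + b ≠ 0; add g_5 = b**4 + b**3 + b to the basis.

The other S-polynomials (S(f_1,g_4), S(f_2,g_4), S(g_3,g_4), S(f_1,g_5), S(f_2,g_5), S(g_3,g_5), S(g_4,g_5)) all reduce to 0 modulo the current basis, so we have a Gröbner basis.
Inter-reduce: drop elements whose leading term is divisible by another's, tail-reduce, and make monic.
Reduced Gröbner basis: {a + b**3 + b**2 + b, b**4 + b**3 + b}.

Buchberger on the second generating set:
h_1 = a*b**2 + a*b + a + b**2 + 1, LT = a*b**2.
h_2 = a*b + b**2 + b, LT = a*b.

S(h_1,h_2): lcm = a*b**2. S = a*b + a + b**3 + 1.
  reduce S modulo (h_1, h_2):
  remainder a + b**3 + b**2 + b + 1 ≠ 0; add k_3 = a + b**3 + b**2 + b + 1 to the basis.

S(h_1,k_3): lcm = a*b**2. S = a*b + a + b**5 + b**4 + b**3 + 1.
  reduce S modulo (h_1, h_2, k_3):
  remainder b**5 + b**4 ≠ 0; add k_4 = b**5 + b**4 to the basis.

S(h_2,k_3): lcm = a*b. S = b**4 + b**3.
  reduce S modulo (h_1, h_2, k_3, k_4):
  remainder b**4 + b**3 ≠ 0; add k_5 = b**4 + b**3 to the basis.

The other S-polynomials (S(h_1,k_4), S(h_2,k_4), S(k_3,k_4), S(h_1,k_5), S(h_2,k_5), S(k_3,k_5), S(k_4,k_5)) all reduce to 0 modulo the current basis, so we have a Gröbner basis.
Inter-reduce: drop elements whose leading term is divisible by another's, tail-reduce, and make monic.
Reduced Gröbner basis: {a + b**3 + b**2 + b + 1, b**4 + b**3}.

Since the reduced bases disagree, the two ideals are not the same.

No, the ideals differ.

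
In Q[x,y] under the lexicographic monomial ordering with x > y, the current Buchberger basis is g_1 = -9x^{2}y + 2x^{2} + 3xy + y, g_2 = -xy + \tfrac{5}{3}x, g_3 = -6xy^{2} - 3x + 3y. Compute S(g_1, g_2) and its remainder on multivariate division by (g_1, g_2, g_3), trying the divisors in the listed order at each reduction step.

lcm(LM(g_1), LM(g_2)) = x^{2}y.
S = (lcm/LT(g_1))·g_1 − (lcm/LT(g_2))·g_2 = \tfrac{13}{9}x^{2} - \tfrac{1}{3}xy - \tfrac{1}{9}y.
Reduce S modulo (g_1, g_2, g_3) in that order:
  leading term x^{2}: no divisor's leading term divides it; move \tfrac{13}{9}x^{2} to the remainder.
  leading term xy: subtract (\tfrac{1}{3})·g_2 from -\tfrac{1}{3}xy - \tfrac{1}{9}y → -\tfrac{5}{9}x - \tfrac{1}{9}y
  leading term x: no divisor's leading term divides it; move -\tfrac{5}{9}x to the remainder.
  leading term y: no divisor's leading term divides it; move -\tfrac{1}{9}y to the remainder.
The remainder \tfrac{13}{9}x^{2} - \tfrac{5}{9}x - \tfrac{1}{9}y is nonzero, so it would be added as the next basis element.

S(g_1, g_2) = \tfrac{13}{9}x^{2} - \tfrac{1}{3}xy - \tfrac{1}{9}y; remainder on division = \tfrac{13}{9}x^{2} - \tfrac{5}{9}x - \tfrac{1}{9}y.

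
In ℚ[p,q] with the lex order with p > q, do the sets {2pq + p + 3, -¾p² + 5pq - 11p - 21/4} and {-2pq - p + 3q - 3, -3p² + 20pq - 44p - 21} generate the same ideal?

Equality of ideals is decidable: compute both reduced Gröbner bases (unique for the ordering) and check whether they agree.
Buchberger on the first generating set:
f_1 = 2pq + p + 3, LT = pq.
f_2 = -¾p² + 5pq - 11p - 21/4, LT = p².

S(f_1,f_2): lcm = p²q. S = ½p² + 20/3pq² - 44/3pq + 3/2p - 7q.
  leading term p²: subtract (-⅔)·f_2 from ½p² + 20/3pq² - 44/3pq + 3/2p - 7q → 20/3pq² - 34/3pq - 35/6p - 7q - 7/2
  leading term pq²: subtract (10/3q)·f_1 from 20/3pq² - 34/3pq - 35/6p - 7q - 7/2 → -44/3pq - 35/6p - 17q - 7/2
  leading term pq: subtract (-22/3)·f_1 from -44/3pq - 35/6p - 17q - 7/2 → 3/2p - 17q + 37/2
  leading term p: no divisor's leading term divides it; move 3/2p to the remainder.
  leading term q: no divisor's leading term divides it; move -17q to the remainder.
  leading term 1: no divisor's leading term divides it; move 37/2 to the remainder.
  remainder 3/2p - 17q + 37/2 ≠ 0; add g_3 = 3/2p - 17q + 37/2 to the basis.

S(f_1,g_3): lcm = pq. S = ½p + 34/3q² - 37/3q + 3/2.
  leading term p: subtract (⅓)·g_3 from ½p + 34/3q² - 37/3q + 3/2 → 34/3q² - 20/3q - 14/3
  leading term q²: no divisor's leading term divides it; move 34/3q² to the remainder.
  leading term q: no divisor's leading term divides it; move -20/3q to the remainder.
  leading term 1: no divisor's leading term divides it; move -14/3 to the remainder.
  remainder 34/3q² - 20/3q - 14/3 ≠ 0; add g_4 = 34/3q² - 20/3q - 14/3 to the basis.

S(f_2,g_3): lcm = p². S = 14/3pq + 7/3p + 7.
  leading term pq: subtract (7/3)·f_1 from 14/3pq + 7/3p + 7 → 0
  remainder 0.

S(f_1,g_4): lcm = pq². S = 37/34pq + 7/17p + 3/2q.
  leading term pq: subtract (37/68)·f_1 from 37/34pq + 7/17p + 3/2q → -9/68p + 3/2q - 111/68
  leading term p: subtract (-3/34)·g_3 from -9/68p + 3/2q - 111/68 → 0
  remainder 0.

S(f_2,g_4): leading monomials are coprime, so the S-polynomial reduces to 0 (Buchberger's first criterion).
S(g_3,g_4): leading monomials are coprime, so the S-polynomial reduces to 0 (Buchberger's first criterion).
Every S-polynomial of the final basis reduces to 0, so we have a Gröbner basis.
Inter-reduce: drop elements whose leading term is divisible by another's, tail-reduce, and make monic.
Reduced Gröbner basis: {p - 34/3q + 37/3, q² - 10/17q - 7/17}.

Buchberger on the second generating set:
h_1 = -2pq - p + 3q - 3, LT = pq.
h_2 = -3p² + 20pq - 44p - 21, LT = p².

S(h_1,h_2): lcm = p²q. S = ½p² + 20/3pq² - 97/6pq + 3/2p - 7q.
  leading term p²: subtract (-⅙)·h_2 from ½p² + 20/3pq² - 97/6pq + 3/2p - 7q → 20/3pq² - 77/6pq - 35/6p - 7q - 7/2
  leading term pq²: subtract (-10/3q)·h_1 from 20/3pq² - 77/6pq - 35/6p - 7q - 7/2 → -97/6pq - 35/6p + 10q² - 17q - 7/2
  leading term pq: subtract (97/12)·h_1 from -97/6pq - 35/6p + 10q² - 17q - 7/2 → 9/4p + 10q² - 165/4q + 83/4
  leading term p: no divisor's leading term divides it; move 9/4p to the remainder.
  leading term q²: no divisor's leading term divides it; move 10q² to the remainder.
  leading term q: no divisor's leading term divides it; move -165/4q to the remainder.
  leading term 1: no divisor's leading term divides it; move 83/4 to the remainder.
  remainder 9/4p + 10q² - 165/4q + 83/4 ≠ 0; add k_3 = 9/4p + 10q² - 165/4q + 83/4 to the basis.

S(h_1,k_3): lcm = pq. S = ½p - 40/9q³ + 55/3q² - 193/18q + 3/2.
  leading term p: subtract (2/9)·k_3 from ½p - 40/9q³ + 55/3q² - 193/18q + 3/2 → -40/9q³ + 145/9q² - 14/9q - 28/9
  leading term q³: no divisor's leading term divides it; move -40/9q³ to the remainder.
  leading term q²: no divisor's leading term divides it; move 145/9q² to the remainder.
  leading term q: no divisor's leading term divides it; move -14/9q to the remainder.
  leading term 1: no divisor's leading term divides it; move -28/9 to the remainder.
  remainder -40/9q³ + 145/9q² - 14/9q - 28/9 ≠ 0; add k_4 = -40/9q³ + 145/9q² - 14/9q - 28/9 to the basis.

S(h_2,k_3): lcm = p². S = -40/9pq² + 35/3pq + 49/9p + 7.
  leading term pq²: subtract (20/9q)·h_1 from -40/9pq² + 35/3pq + 49/9p + 7 → 125/9pq + 49/9p - 20/3q² + 20/3q + 7
  leading term pq: subtract (-125/18)·h_1 from 125/9pq + 49/9p - 20/3q² + 20/3q + 7 → -3/2p - 20/3q² + 55/2q - 83/6
  leading term p: subtract (-⅔)·k_3 from -3/2p - 20/3q² + 55/2q - 83/6 → 0
  remainder 0.

S(h_1,k_4): lcm = pq³. S = 33/8pq² - 7/20pq - 7/10p - 3/2q³ + 3/2q².
  leading term pq²: subtract (-33/16q)·h_1 from 33/8pq² - 7/20pq - 7/10p - 3/2q³ + 3/2q² → -193/80pq - 7/10p - 3/2q³ + 123/16q² - 99/16q
  leading term pq: subtract (193/160)·h_1 from -193/80pq - 7/10p - 3/2q³ + 123/16q² - 99/16q → 81/160p - 3/2q³ + 123/16q² - 1569/160q + 579/160
  leading term p: subtract (9/40)·k_3 from 81/160p - 3/2q³ + 123/16q² - 1569/160q + 579/160 → -3/2q³ + 87/16q² - 21/40q - 21/20
  leading term q³: subtract (27/80)·k_4 from -3/2q³ + 87/16q² - 21/40q - 21/20 → 0
  remainder 0.

S(h_2,k_4): leading monomials are coprime, so the S-polynomial reduces to 0 (Buchberger's first criterion).
S(k_3,k_4): leading monomials are coprime, so the S-polynomial reduces to 0 (Buchberger's first criterion).
Every S-polynomial of the final basis reduces to 0, so we have a Gröbner basis.
Inter-reduce: drop elements whose leading term is divisible by another's, tail-reduce, and make monic.
Reduced Gröbner basis: {p + 40/9q² - 55/3q + 83/9, q³ - 29/8q² + 7/20q + 7/10}.

Since the reduced bases disagree, the two ideals are not the same.

No, the ideals differ.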